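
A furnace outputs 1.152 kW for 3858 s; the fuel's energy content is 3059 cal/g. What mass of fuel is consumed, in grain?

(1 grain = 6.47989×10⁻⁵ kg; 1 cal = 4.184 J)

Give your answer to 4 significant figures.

1.152 kW → 1152 W
E = P × t = 1152 × 3858 = 4.44442×10⁶ J
3059 cal/g → 1.27989×10⁷ J/kg
m = E / e_s = 4.44442×10⁶ / 1.27989×10⁷ = 0.34725 kg
In grain: 0.34725 / 6.47989×10⁻⁵ = 5358.89 grain

5359 grain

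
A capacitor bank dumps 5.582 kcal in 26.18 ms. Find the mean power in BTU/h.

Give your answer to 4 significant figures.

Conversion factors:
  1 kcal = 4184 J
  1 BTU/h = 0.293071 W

3.044×10⁶ BTU/h

5.582 kcal × 4184 = 23355.1 J
26.18 ms × 0.001 = 0.02618 s
P = E / t = 23355.1 J / 0.02618 s = 892097 W
892097 W ÷ (0.293071 W/BTU/h) = 3.04396×10⁶ BTU/h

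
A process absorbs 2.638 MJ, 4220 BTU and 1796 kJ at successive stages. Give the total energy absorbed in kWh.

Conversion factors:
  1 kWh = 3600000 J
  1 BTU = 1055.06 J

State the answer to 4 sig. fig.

2.468 kWh

2.638 MJ × 1000000 → 2.638×10⁶ J
4220 BTU × 1055.06 → 4.45235×10⁶ J
1796 kJ × 1000 → 1.796×10⁶ J
Total: 2.638×10⁶ + 4.45235×10⁶ + 1.796×10⁶ = 8.88635×10⁶ J
In kWh: 8.88635×10⁶ / 3600000 = 2.46843 kWh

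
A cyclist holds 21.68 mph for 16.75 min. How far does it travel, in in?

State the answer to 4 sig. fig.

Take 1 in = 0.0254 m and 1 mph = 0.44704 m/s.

21.68 mph × 0.44704 = 9.69183 m/s
16.75 min × 60 = 1005 s
d = v × t = 9.69183 m/s × 1005 s = 9740.29 m
9740.29 m ÷ (0.0254 m/in) = 383476 in

3.835×10⁵ in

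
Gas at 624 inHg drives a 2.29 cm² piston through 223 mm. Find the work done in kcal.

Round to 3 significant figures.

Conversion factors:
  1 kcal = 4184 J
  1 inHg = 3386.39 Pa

624 inHg → 2.11311×10⁶ Pa
2.29 cm² → 2.29×10⁻⁴ m²
F = P × A = 2.11311×10⁶ × 2.29×10⁻⁴ = 483.902 N
223 mm → 0.223 m
W = F × d = 483.902 × 0.223 = 107.91 J
In kcal: 107.91 / 4184 = 0.0257911 kcal

0.0258 kcal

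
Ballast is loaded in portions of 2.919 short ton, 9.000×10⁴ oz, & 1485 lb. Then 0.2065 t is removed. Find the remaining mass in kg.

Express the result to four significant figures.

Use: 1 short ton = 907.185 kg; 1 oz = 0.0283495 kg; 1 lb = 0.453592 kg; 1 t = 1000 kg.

2.919 short ton × 907.185 = 2648.07 kg
9.000×10⁴ oz × 0.0283495 = 2551.46 kg
1485 lb × 0.453592 = 673.584 kg
0.2065 t × 1000 = 206.5 kg
Result: 2648.07 + 2551.46 + 673.584 − 206.5 = 5666.61 kg

5667 kg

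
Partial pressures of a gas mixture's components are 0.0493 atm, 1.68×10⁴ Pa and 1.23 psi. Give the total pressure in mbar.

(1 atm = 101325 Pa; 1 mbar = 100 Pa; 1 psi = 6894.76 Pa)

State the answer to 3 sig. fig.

0.0493 atm × 101325 → 4995.32 Pa
1.68×10⁴ Pa (already Pa)
1.23 psi × 6894.76 → 8480.55 Pa
Total: 4995.32 + 16800 + 8480.55 = 30275.9 Pa
In mbar: 30275.9 / 100 = 302.759 mbar

303 mbar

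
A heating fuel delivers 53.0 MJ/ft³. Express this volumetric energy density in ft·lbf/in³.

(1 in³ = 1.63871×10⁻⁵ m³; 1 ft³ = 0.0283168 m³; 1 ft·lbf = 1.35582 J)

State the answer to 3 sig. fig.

2.26×10⁴ ft·lbf/in³

53.0 MJ/ft³ × 1000000 J/MJ ÷ 0.0283168 m³/ft³ = 1.87168×10⁹ J/m³
1.87168×10⁹ J/m³ ÷ 1.35582 J/ft·lbf × 1.63871×10⁻⁵ m³/in³ = 22622 ft·lbf/in³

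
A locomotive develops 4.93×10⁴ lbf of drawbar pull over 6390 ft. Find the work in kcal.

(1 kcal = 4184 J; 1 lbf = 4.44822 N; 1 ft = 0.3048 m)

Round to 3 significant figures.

1.02×10⁵ kcal

4.93×10⁴ lbf × 4.44822 → 219297 N
6390 ft × 0.3048 → 1947.67 m
W = F × d = 219297 N × 1947.67 m = 4.27118×10⁸ J
4.27118×10⁸ J ÷ (4184 J/kcal) = 102084 kcal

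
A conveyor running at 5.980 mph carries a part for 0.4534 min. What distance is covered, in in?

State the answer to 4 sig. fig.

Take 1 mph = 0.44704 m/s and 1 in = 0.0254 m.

2863 in

5.980 mph × 0.44704 → 2.6733 m/s
0.4534 min × 60 → 27.204 s
d = v × t = 2.6733 m/s × 27.204 s = 72.7245 m
72.7245 m ÷ (0.0254 m/in) = 2863.17 in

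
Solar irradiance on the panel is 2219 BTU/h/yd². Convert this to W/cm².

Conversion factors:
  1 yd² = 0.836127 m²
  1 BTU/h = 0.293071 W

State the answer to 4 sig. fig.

2219 BTU/h/yd² × 0.293071 W/BTU/h ÷ 0.836127 m²/yd² = 777.782 W/m²
777.782 W/m² × 0.0001 m²/cm² = 0.0777782 W/cm²

0.07778 W/cm²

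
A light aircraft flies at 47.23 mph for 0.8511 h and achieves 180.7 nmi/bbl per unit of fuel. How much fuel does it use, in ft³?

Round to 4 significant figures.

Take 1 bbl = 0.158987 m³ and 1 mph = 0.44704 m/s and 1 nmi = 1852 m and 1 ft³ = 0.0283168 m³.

1.085 ft³

47.23 mph → 21.1137 m/s
0.8511 h → 3063.96 s
d = v × t = 21.1137 × 3063.96 = 64691.5 m
180.7 nmi/bbl → 2.10493×10⁶ m/m³
V = d / (distance per unit fuel) = 64691.5 / 2.10493×10⁶ = 0.0307333 m³
In ft³: 0.0307333 / 0.0283168 = 1.08534 ft³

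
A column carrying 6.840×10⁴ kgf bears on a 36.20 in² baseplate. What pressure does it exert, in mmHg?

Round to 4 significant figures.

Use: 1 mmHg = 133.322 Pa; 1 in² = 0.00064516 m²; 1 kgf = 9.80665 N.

6.840×10⁴ kgf × 9.80665 = 670775 N
36.20 in² × 0.00064516 = 0.0233548 m²
P = F / A = 670775 N / 0.0233548 m² = 2.87211×10⁷ Pa
2.87211×10⁷ Pa ÷ (133.322 Pa/mmHg) = 215427 mmHg

2.154×10⁵ mmHg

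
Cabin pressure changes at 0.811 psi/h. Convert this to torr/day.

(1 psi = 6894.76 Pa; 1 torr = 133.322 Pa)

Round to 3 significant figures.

1010 torr/day

0.811 psi/h × 6894.76 Pa/psi ÷ 3600 s/h = 1.55324 Pa/s
1.55324 Pa/s ÷ 133.322 Pa/torr × 86400 s/day = 1006.59 torr/day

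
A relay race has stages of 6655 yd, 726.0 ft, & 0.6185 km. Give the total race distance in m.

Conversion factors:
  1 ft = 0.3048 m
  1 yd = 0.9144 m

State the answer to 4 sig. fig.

6925 m

6655 yd × 0.9144 = 6085.33 m
726.0 ft × 0.3048 = 221.285 m
0.6185 km × 1000 = 618.5 m
Sum: 6085.33 + 221.285 + 618.5 = 6925.12 m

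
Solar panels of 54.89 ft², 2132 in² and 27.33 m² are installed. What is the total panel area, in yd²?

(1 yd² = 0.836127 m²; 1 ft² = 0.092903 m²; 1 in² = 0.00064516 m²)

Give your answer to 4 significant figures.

54.89 ft² × 0.092903 = 5.09945 m²
2132 in² × 0.00064516 = 1.37548 m²
27.33 m² (already m²)
Total: 5.09945 + 1.37548 + 27.33 = 33.8049 m²
In yd²: 33.8049 / 0.836127 = 40.4303 yd²

40.43 yd²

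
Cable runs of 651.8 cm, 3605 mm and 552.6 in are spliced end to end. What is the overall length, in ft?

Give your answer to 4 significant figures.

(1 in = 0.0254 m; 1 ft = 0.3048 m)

79.26 ft

651.8 cm × 0.01 = 6.518 m
3605 mm × 0.001 = 3.605 m
552.6 in × 0.0254 = 14.036 m
Sum: 6.518 + 3.605 + 14.036 = 24.159 m
In ft: 24.159 / 0.3048 = 79.2618 ft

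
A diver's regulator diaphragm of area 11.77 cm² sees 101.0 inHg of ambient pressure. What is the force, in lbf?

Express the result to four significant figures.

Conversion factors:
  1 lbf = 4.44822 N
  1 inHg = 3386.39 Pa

101.0 inHg × 3386.39 → 342025 Pa
11.77 cm² × 0.0001 → 0.001177 m²
F = P × A = 342025 Pa × 0.001177 m² = 402.563 N
402.563 N ÷ (4.44822 N/lbf) = 90.4998 lbf

90.50 lbf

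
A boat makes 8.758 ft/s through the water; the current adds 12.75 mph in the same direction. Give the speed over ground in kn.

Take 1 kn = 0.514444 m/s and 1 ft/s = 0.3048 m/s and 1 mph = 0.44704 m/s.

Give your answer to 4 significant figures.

16.27 kn

8.758 ft/s × 0.3048 → 2.66944 m/s
12.75 mph × 0.44704 → 5.69976 m/s
Sum: 2.66944 + 5.69976 = 8.3692 m/s
In kn: 8.3692 / 0.514444 = 16.2684 kn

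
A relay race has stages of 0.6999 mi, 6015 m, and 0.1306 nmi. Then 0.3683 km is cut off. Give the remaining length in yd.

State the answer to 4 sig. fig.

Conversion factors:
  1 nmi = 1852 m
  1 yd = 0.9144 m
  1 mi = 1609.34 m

0.6999 mi × 1609.34 → 1126.38 m
6015 m (already m)
0.1306 nmi × 1852 → 241.871 m
0.3683 km × 1000 → 368.3 m
Net: 1126.38 + 6015 + 241.871 − 368.3 = 7014.95 m
In yd: 7014.95 / 0.9144 = 7671.64 yd

7672 yd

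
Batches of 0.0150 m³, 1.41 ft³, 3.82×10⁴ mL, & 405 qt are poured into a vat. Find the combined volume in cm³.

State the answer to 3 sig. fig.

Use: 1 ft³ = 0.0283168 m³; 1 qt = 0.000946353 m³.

4.76×10⁵ cm³

0.0150 m³ (already m³)
1.41 ft³ × 0.0283168 = 0.0399267 m³
3.82×10⁴ mL × 10⁻⁶ = 0.0382 m³
405 qt × 0.000946353 = 0.383273 m³
Sum: 0.015 + 0.0399267 + 0.0382 + 0.383273 = 0.4764 m³
In cm³: 0.4764 / 10⁻⁶ = 476400 cm³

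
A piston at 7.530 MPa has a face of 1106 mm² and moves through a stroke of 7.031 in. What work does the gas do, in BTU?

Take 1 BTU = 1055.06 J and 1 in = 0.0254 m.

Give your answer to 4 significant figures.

7.530 MPa → 7.53×10⁶ Pa
1106 mm² → 0.001106 m²
F = P × A = 7.53×10⁶ × 0.001106 = 8328.18 N
7.031 in → 0.178587 m
W = F × d = 8328.18 × 0.178587 = 1487.3 J
In BTU: 1487.3 / 1055.06 = 1.40968 BTU

1.410 BTU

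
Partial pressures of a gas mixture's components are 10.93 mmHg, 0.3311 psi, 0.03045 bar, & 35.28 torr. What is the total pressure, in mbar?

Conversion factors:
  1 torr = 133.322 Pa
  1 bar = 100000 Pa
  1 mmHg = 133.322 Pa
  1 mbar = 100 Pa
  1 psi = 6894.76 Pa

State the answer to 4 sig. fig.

114.9 mbar

10.93 mmHg × 133.322 = 1457.21 Pa
0.3311 psi × 6894.76 = 2282.86 Pa
0.03045 bar × 100000 = 3045 Pa
35.28 torr × 133.322 = 4703.6 Pa
Total: 1457.21 + 2282.86 + 3045 + 4703.6 = 11488.7 Pa
In mbar: 11488.7 / 100 = 114.887 mbar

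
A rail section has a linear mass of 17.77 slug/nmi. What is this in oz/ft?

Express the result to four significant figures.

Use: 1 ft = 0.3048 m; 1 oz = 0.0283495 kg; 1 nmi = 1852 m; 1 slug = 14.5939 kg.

1.506 oz/ft

17.77 slug/nmi × 14.5939 kg/slug ÷ 1852 m/nmi = 0.140029 kg/m
0.140029 kg/m ÷ 0.0283495 kg/oz × 0.3048 m/ft = 1.50552 oz/ft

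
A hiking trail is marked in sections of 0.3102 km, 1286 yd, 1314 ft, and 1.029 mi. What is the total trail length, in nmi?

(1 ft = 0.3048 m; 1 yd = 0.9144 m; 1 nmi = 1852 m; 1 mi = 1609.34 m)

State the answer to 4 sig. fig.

1.913 nmi

0.3102 km × 1000 = 310.2 m
1286 yd × 0.9144 = 1175.92 m
1314 ft × 0.3048 = 400.507 m
1.029 mi × 1609.34 = 1656.01 m
Sum: 310.2 + 1175.92 + 400.507 + 1656.01 = 3542.64 m
In nmi: 3542.64 / 1852 = 1.91287 nmi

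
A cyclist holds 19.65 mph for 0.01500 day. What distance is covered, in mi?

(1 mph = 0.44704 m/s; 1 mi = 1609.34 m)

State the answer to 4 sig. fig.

19.65 mph × 0.44704 → 8.78434 m/s
0.01500 day × 86400 → 1296 s
d = v × t = 8.78434 m/s × 1296 s = 11384.5 m
11384.5 m ÷ (1609.34 m/mi) = 7.07402 mi

7.074 mi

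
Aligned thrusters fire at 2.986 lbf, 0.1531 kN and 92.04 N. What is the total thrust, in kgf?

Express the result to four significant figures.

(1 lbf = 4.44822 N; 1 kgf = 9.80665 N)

26.35 kgf

2.986 lbf × 4.44822 = 13.2824 N
0.1531 kN × 1000 = 153.1 N
92.04 N (already N)
Sum: 13.2824 + 153.1 + 92.04 = 258.422 N
In kgf: 258.422 / 9.80665 = 26.3517 kgf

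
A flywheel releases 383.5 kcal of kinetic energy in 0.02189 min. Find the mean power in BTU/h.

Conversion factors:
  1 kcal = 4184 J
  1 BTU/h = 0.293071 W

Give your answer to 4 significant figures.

383.5 kcal × 4184 = 1.60456×10⁶ J
0.02189 min × 60 = 1.3134 s
P = E / t = 1.60456×10⁶ J / 1.3134 s = 1.22168×10⁶ W
1.22168×10⁶ W ÷ (0.293071 W/BTU/h) = 4.16855×10⁶ BTU/h

4.169×10⁶ BTU/h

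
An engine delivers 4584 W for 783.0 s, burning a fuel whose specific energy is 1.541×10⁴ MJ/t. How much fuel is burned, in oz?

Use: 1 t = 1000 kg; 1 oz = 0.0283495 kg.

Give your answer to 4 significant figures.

E = P × t = 4584 × 783 = 3.58927×10⁶ J
1.541×10⁴ MJ/t → 1.541×10⁷ J/kg
m = E / e_s = 3.58927×10⁶ / 1.541×10⁷ = 0.232918 kg
In oz: 0.232918 / 0.0283495 = 8.21595 oz

8.216 oz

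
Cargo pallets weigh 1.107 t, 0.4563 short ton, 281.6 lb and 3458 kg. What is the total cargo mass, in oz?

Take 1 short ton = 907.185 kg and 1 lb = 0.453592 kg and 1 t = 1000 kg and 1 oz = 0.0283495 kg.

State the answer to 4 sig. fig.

1.107 t × 1000 → 1107 kg
0.4563 short ton × 907.185 → 413.949 kg
281.6 lb × 0.453592 → 127.732 kg
3458 kg (already kg)
Combined: 1107 + 413.949 + 127.732 + 3458 = 5106.68 kg
In oz: 5106.68 / 0.0283495 = 180133 oz

1.801×10⁵ oz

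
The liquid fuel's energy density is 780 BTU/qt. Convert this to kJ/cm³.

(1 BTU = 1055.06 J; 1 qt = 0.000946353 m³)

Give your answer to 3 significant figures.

780 BTU/qt × 1055.06 J/BTU ÷ 0.000946353 m³/qt = 8.69598×10⁸ J/m³
8.69598×10⁸ J/m³ ÷ 1000 J/kJ × 10⁻⁶ m³/cm³ = 0.869598 kJ/cm³

0.870 kJ/cm³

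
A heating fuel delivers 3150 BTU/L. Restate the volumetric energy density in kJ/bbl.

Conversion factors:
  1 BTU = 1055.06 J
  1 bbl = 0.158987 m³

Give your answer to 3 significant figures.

5.28×10⁵ kJ/bbl

3150 BTU/L × 1055.06 J/BTU ÷ 0.001 m³/L = 3.32344×10⁹ J/m³
3.32344×10⁹ J/m³ ÷ 1000 J/kJ × 0.158987 m³/bbl = 528384 kJ/bbl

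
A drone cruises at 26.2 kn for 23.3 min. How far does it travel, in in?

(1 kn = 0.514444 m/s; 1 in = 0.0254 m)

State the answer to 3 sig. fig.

26.2 kn × 0.514444 = 13.4784 m/s
23.3 min × 60 = 1398 s
d = v × t = 13.4784 m/s × 1398 s = 18842.8 m
18842.8 m ÷ (0.0254 m/in) = 741843 in

7.42×10⁵ in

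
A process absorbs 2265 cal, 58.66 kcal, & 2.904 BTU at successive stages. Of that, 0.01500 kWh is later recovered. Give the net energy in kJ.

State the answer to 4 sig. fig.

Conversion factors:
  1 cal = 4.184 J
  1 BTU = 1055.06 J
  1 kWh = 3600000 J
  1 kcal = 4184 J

204.0 kJ

2265 cal × 4.184 = 9476.76 J
58.66 kcal × 4184 = 245433 J
2.904 BTU × 1055.06 = 3063.89 J
0.01500 kWh × 3600000 = 54000 J
Net: 9476.76 + 245433 + 3063.89 − 54000 = 203974 J
In kJ: 203974 / 1000 = 203.974 kJ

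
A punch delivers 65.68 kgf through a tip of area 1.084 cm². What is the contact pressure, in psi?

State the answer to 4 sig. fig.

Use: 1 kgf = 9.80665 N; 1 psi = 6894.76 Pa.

65.68 kgf × 9.80665 = 644.101 N
1.084 cm² × 0.0001 = 1.084×10⁻⁴ m²
P = F / A = 644.101 N / 1.084×10⁻⁴ m² = 5.94189×10⁶ Pa
5.94189×10⁶ Pa ÷ (6894.76 Pa/psi) = 861.798 psi

861.8 psi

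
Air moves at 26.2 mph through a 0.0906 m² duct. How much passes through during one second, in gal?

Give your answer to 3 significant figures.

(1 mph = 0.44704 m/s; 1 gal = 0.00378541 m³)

280 gal

26.2 mph × 0.44704 → 11.7124 m/s
V = v × A × t = 11.7124 m/s × 0.0906 m² × 1 s = 1.06114 m³
1.06114 m³ ÷ (0.00378541 m³/gal) = 280.324 gal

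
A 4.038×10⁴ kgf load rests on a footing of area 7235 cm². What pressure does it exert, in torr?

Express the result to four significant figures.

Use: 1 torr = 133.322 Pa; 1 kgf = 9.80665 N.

4105 torr

4.038×10⁴ kgf × 9.80665 = 395993 N
7235 cm² × 0.0001 = 0.7235 m²
P = F / A = 395993 N / 0.7235 m² = 547330 Pa
547330 Pa ÷ (133.322 Pa/torr) = 4105.32 torr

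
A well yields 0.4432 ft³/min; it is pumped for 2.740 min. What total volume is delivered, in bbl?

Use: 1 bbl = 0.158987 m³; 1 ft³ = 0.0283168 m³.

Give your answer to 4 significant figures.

0.2163 bbl

0.4432 ft³/min → 2.09167×10⁻⁴ m³/s
2.740 min → 164.4 s
V = Q × t = 2.09167×10⁻⁴ × 164.4 = 0.0343871 m³
In bbl: 0.0343871 / 0.158987 = 0.216289 bbl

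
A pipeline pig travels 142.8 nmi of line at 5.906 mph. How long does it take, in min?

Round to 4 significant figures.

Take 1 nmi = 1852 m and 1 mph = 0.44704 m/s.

1669 min

142.8 nmi × 1852 = 264466 m
5.906 mph × 0.44704 = 2.64022 m/s
t = d / v = 264466 m / 2.64022 m/s = 100168 s
100168 s ÷ (60 s/min) = 1669.47 min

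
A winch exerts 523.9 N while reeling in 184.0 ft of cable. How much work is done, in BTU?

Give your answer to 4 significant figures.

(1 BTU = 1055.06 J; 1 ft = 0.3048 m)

184.0 ft × 0.3048 → 56.0832 m
W = F × d = 523.9 N × 56.0832 m = 29382 J
29382 J ÷ (1055.06 J/BTU) = 27.8487 BTU

27.85 BTU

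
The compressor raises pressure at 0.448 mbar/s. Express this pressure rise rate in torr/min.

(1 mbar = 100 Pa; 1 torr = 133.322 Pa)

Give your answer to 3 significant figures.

0.448 mbar/s × 100 Pa/mbar = 44.8 Pa/s
44.8 Pa/s ÷ 133.322 Pa/torr × 60 s/min = 20.1617 torr/min

20.2 torr/min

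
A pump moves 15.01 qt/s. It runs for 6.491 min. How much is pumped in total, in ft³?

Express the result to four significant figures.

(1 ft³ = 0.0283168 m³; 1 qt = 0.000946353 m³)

195.4 ft³

15.01 qt/s → 0.0142048 m³/s
6.491 min → 389.46 s
V = Q × t = 0.0142048 × 389.46 = 5.5322 m³
In ft³: 5.5322 / 0.0283168 = 195.368 ft³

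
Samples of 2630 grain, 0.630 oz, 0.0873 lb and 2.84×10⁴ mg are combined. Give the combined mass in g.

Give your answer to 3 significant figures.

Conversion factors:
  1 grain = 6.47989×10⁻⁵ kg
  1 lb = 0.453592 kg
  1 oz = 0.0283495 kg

2630 grain × 6.47989×10⁻⁵ = 0.170421 kg
0.630 oz × 0.0283495 = 0.0178602 kg
0.0873 lb × 0.453592 = 0.0395986 kg
2.84×10⁴ mg × 10⁻⁶ = 0.0284 kg
Combined: 0.170421 + 0.0178602 + 0.0395986 + 0.0284 = 0.25628 kg
In g: 0.25628 / 0.001 = 256.28 g

256 g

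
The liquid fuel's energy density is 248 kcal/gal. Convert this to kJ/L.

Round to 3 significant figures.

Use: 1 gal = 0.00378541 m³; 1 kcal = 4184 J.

248 kcal/gal × 4184 J/kcal ÷ 0.00378541 m³/gal = 2.74114×10⁸ J/m³
2.74114×10⁸ J/m³ ÷ 1000 J/kJ × 0.001 m³/L = 274.114 kJ/L

274 kJ/L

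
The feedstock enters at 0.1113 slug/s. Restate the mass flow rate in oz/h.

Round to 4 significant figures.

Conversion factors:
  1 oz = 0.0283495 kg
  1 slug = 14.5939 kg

0.1113 slug/s × 14.5939 kg/slug = 1.6243 kg/s
1.6243 kg/s ÷ 0.0283495 kg/oz × 3600 s/h = 206264 oz/h

2.063×10⁵ oz/h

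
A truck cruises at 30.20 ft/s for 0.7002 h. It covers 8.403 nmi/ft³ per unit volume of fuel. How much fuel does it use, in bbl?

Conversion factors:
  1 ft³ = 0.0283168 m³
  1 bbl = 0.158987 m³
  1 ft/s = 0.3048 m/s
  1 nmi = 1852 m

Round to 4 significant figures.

0.2656 bbl

30.20 ft/s → 9.20496 m/s
0.7002 h → 2520.72 s
d = v × t = 9.20496 × 2520.72 = 23203.1 m
8.403 nmi/ft³ → 549580 m/m³
V = d / (distance per unit fuel) = 23203.1 / 549580 = 0.0422197 m³
In bbl: 0.0422197 / 0.158987 = 0.265554 bbl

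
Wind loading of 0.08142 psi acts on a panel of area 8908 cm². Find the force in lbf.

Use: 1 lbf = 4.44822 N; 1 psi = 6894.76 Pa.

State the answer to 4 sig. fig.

0.08142 psi × 6894.76 → 561.371 Pa
8908 cm² × 0.0001 → 0.8908 m²
F = P × A = 561.371 Pa × 0.8908 m² = 500.069 N
500.069 N ÷ (4.44822 N/lbf) = 112.42 lbf

112.4 lbf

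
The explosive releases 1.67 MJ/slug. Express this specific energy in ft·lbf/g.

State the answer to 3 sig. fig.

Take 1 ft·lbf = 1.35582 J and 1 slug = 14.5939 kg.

84.4 ft·lbf/g

1.67 MJ/slug × 1000000 J/MJ ÷ 14.5939 kg/slug = 114431 J/kg
114431 J/kg ÷ 1.35582 J/ft·lbf × 0.001 kg/g = 84.3998 ft·lbf/g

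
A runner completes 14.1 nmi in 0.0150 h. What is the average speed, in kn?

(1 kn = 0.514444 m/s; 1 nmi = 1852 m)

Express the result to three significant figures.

940 kn

14.1 nmi × 1852 = 26113.2 m
0.0150 h × 3600 = 54 s
v = d / t = 26113.2 m / 54 s = 483.578 m/s
483.578 m/s ÷ (0.514444 m/s/kn) = 940.001 kn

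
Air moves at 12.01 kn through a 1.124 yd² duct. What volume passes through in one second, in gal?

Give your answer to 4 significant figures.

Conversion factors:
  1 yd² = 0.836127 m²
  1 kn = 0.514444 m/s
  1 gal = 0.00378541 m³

1534 gal

12.01 kn × 0.514444 = 6.17847 m/s
1.124 yd² × 0.836127 = 0.939807 m²
V = v × A × t = 6.17847 m/s × 0.939807 m² × 1 s = 5.80657 m³
5.80657 m³ ÷ (0.00378541 m³/gal) = 1533.93 gal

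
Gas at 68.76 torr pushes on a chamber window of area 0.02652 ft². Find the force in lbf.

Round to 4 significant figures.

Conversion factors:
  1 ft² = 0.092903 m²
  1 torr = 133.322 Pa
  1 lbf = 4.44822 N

68.76 torr × 133.322 → 9167.22 Pa
0.02652 ft² × 0.092903 → 0.00246379 m²
F = P × A = 9167.22 Pa × 0.00246379 m² = 22.5861 N
22.5861 N ÷ (4.44822 N/lbf) = 5.07756 lbf

5.078 lbf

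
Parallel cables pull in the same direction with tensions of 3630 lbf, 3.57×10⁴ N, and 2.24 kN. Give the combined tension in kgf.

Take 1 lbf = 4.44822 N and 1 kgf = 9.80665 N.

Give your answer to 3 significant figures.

3630 lbf × 4.44822 = 16147 N
3.57×10⁴ N (already N)
2.24 kN × 1000 = 2240 N
Combined: 16147 + 35700 + 2240 = 54087 N
In kgf: 54087 / 9.80665 = 5515.34 kgf

5520 kgf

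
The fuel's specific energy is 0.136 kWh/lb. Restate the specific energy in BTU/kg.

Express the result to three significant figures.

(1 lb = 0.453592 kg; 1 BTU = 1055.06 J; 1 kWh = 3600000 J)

1020 BTU/kg

0.136 kWh/lb × 3600000 J/kWh ÷ 0.453592 kg/lb = 1.07938×10⁶ J/kg
1.07938×10⁶ J/kg ÷ 1055.06 J/BTU = 1023.05 BTU/kg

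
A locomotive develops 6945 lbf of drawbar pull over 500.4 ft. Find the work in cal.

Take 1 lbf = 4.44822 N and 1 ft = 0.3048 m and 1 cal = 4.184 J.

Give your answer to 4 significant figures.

6945 lbf × 4.44822 → 30892.9 N
500.4 ft × 0.3048 → 152.522 m
W = F × d = 30892.9 N × 152.522 m = 4.71185×10⁶ J
4.71185×10⁶ J ÷ (4.184 J/cal) = 1.12616×10⁶ cal

1.126×10⁶ cal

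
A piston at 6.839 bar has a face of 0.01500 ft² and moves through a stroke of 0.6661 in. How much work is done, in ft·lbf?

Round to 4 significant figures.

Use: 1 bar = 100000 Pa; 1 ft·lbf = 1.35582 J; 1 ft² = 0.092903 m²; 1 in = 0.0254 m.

11.89 ft·lbf

6.839 bar → 683900 Pa
0.01500 ft² → 0.00139354 m²
F = P × A = 683900 × 0.00139354 = 953.042 N
0.6661 in → 0.0169189 m
W = F × d = 953.042 × 0.0169189 = 16.1244 J
In ft·lbf: 16.1244 / 1.35582 = 11.8927 ft·lbf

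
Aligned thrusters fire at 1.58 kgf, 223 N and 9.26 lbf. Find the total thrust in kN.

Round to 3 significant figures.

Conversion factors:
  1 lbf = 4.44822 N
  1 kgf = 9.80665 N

1.58 kgf × 9.80665 = 15.4945 N
223 N (already N)
9.26 lbf × 4.44822 = 41.1905 N
Sum: 15.4945 + 223 + 41.1905 = 279.685 N
In kN: 279.685 / 1000 = 0.279685 kN

0.280 kN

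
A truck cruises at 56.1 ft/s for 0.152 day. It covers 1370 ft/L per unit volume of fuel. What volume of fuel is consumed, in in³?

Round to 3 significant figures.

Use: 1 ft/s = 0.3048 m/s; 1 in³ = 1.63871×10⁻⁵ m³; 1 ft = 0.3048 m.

3.28×10⁴ in³

56.1 ft/s → 17.0993 m/s
0.152 day → 13132.8 s
d = v × t = 17.0993 × 13132.8 = 224562 m
1370 ft/L → 417576 m/m³
V = d / (distance per unit fuel) = 224562 / 417576 = 0.537775 m³
In in³: 0.537775 / 1.63871×10⁻⁵ = 32817 in³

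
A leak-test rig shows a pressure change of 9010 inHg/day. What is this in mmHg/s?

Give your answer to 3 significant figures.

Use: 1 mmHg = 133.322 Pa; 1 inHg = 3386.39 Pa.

2.65 mmHg/s

9010 inHg/day × 3386.39 Pa/inHg ÷ 86400 s/day = 353.141 Pa/s
353.141 Pa/s ÷ 133.322 Pa/mmHg = 2.64878 mmHg/s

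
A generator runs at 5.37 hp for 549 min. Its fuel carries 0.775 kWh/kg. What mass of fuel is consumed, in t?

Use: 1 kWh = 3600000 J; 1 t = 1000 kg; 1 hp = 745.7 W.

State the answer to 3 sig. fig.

0.0473 t

5.37 hp → 4004.41 W
549 min → 32940 s
E = P × t = 4004.41 × 32940 = 1.31905×10⁸ J
0.775 kWh/kg → 2.79×10⁶ J/kg
m = E / e_s = 1.31905×10⁸ / 2.79×10⁶ = 47.2778 kg
In t: 47.2778 / 1000 = 0.0472778 t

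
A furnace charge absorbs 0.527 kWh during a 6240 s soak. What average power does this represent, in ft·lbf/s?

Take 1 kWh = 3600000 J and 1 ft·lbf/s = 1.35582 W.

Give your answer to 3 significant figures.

224 ft·lbf/s

0.527 kWh × 3600000 = 1.8972×10⁶ J
P = E / t = 1.8972×10⁶ J / 6240 s = 304.038 W
304.038 W ÷ (1.35582 W/ft·lbf/s) = 224.247 ft·lbf/s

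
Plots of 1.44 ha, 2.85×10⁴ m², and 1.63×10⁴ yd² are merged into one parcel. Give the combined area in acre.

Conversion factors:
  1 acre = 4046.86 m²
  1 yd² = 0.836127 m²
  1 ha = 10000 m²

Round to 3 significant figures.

1.44 ha × 10000 → 14400 m²
2.85×10⁴ m² (already m²)
1.63×10⁴ yd² × 0.836127 → 13628.9 m²
Sum: 14400 + 28500 + 13628.9 = 56528.9 m²
In acre: 56528.9 / 4046.86 = 13.9686 acre

14.0 acre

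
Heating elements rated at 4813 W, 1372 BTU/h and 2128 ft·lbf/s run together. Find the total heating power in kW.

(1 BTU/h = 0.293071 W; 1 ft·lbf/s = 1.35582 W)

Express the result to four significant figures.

8.100 kW

4813 W (already W)
1372 BTU/h × 0.293071 → 402.093 W
2128 ft·lbf/s × 1.35582 → 2885.18 W
Total: 4813 + 402.093 + 2885.18 = 8100.27 W
In kW: 8100.27 / 1000 = 8.10027 kW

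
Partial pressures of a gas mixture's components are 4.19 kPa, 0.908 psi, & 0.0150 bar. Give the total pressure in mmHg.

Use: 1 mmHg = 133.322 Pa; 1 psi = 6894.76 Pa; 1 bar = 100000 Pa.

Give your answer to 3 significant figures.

89.6 mmHg

4.19 kPa × 1000 → 4190 Pa
0.908 psi × 6894.76 → 6260.44 Pa
0.0150 bar × 100000 → 1500 Pa
Total: 4190 + 6260.44 + 1500 = 11950.4 Pa
In mmHg: 11950.4 / 133.322 = 89.6356 mmHg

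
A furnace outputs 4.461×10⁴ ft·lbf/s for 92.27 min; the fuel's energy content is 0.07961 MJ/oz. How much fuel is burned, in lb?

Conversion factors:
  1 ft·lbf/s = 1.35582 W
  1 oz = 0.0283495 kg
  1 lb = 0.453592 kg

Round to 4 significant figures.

4.461×10⁴ ft·lbf/s → 60483.1 W
92.27 min → 5536.2 s
E = P × t = 60483.1 × 5536.2 = 3.34847×10⁸ J
0.07961 MJ/oz → 2.80816×10⁶ J/kg
m = E / e_s = 3.34847×10⁸ / 2.80816×10⁶ = 119.241 kg
In lb: 119.241 / 0.453592 = 262.882 lb

262.9 lb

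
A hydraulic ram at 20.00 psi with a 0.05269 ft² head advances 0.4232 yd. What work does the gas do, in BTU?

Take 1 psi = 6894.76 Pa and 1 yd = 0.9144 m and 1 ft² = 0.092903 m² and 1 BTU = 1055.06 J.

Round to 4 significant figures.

0.2476 BTU

20.00 psi → 137895 Pa
0.05269 ft² → 0.00489506 m²
F = P × A = 137895 × 0.00489506 = 675.004 N
0.4232 yd → 0.386974 m
W = F × d = 675.004 × 0.386974 = 261.209 J
In BTU: 261.209 / 1055.06 = 0.247577 BTU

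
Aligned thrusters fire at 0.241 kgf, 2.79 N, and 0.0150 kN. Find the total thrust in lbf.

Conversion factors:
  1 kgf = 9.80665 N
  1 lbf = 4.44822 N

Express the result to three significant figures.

4.53 lbf

0.241 kgf × 9.80665 → 2.3634 N
2.79 N (already N)
0.0150 kN × 1000 → 15 N
Sum: 2.3634 + 2.79 + 15 = 20.1534 N
In lbf: 20.1534 / 4.44822 = 4.53067 lbf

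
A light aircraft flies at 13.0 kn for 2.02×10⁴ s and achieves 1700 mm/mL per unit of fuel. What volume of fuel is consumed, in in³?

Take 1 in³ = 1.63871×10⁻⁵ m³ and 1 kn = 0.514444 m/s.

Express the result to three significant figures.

13.0 kn → 6.68777 m/s
d = v × t = 6.68777 × 20200 = 135093 m
1700 mm/mL → 1.7×10⁶ m/m³
V = d / (distance per unit fuel) = 135093 / 1.7×10⁶ = 0.0794665 m³
In in³: 0.0794665 / 1.63871×10⁻⁵ = 4849.33 in³

4850 in³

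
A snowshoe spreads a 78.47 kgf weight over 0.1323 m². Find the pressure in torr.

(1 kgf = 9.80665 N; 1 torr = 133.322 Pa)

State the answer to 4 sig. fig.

43.63 torr

78.47 kgf × 9.80665 → 769.528 N
P = F / A = 769.528 N / 0.1323 m² = 5816.54 Pa
5816.54 Pa ÷ (133.322 Pa/torr) = 43.6278 torr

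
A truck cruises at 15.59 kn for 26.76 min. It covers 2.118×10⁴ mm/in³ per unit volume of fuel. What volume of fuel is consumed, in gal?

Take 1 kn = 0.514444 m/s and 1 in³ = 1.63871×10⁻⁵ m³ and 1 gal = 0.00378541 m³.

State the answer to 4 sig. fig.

15.59 kn → 8.02018 m/s
26.76 min → 1605.6 s
d = v × t = 8.02018 × 1605.6 = 12877.2 m
2.118×10⁴ mm/in³ → 1.29248×10⁶ m/m³
V = d / (distance per unit fuel) = 12877.2 / 1.29248×10⁶ = 0.00996317 m³
In gal: 0.00996317 / 0.00378541 = 2.63199 gal

2.632 gal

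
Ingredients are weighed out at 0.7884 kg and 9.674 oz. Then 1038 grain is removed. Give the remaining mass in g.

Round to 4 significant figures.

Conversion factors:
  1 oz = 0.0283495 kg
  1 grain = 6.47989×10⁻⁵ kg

995.4 g

0.7884 kg (already kg)
9.674 oz × 0.0283495 = 0.274253 kg
1038 grain × 6.47989×10⁻⁵ = 0.0672613 kg
Net: 0.7884 + 0.274253 − 0.0672613 = 0.995392 kg
In g: 0.995392 / 0.001 = 995.392 g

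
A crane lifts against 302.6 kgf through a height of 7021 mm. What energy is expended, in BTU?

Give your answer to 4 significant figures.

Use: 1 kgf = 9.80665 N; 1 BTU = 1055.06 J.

302.6 kgf × 9.80665 → 2967.49 N
7021 mm × 0.001 → 7.021 m
W = F × d = 2967.49 N × 7.021 m = 20834.7 J
20834.7 J ÷ (1055.06 J/BTU) = 19.7474 BTU

19.75 BTU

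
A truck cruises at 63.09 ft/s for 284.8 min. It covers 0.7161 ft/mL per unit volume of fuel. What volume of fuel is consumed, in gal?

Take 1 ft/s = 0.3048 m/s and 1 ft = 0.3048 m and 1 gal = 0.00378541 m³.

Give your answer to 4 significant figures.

63.09 ft/s → 19.2298 m/s
284.8 min → 17088 s
d = v × t = 19.2298 × 17088 = 328599 m
0.7161 ft/mL → 218267 m/m³
V = d / (distance per unit fuel) = 328599 / 218267 = 1.50549 m³
In gal: 1.50549 / 0.00378541 = 397.709 gal

397.7 gal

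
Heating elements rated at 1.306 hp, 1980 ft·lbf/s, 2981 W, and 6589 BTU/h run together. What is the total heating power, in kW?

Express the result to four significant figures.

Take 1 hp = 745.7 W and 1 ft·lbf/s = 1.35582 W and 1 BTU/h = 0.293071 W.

8.570 kW

1.306 hp × 745.7 → 973.884 W
1980 ft·lbf/s × 1.35582 → 2684.52 W
2981 W (already W)
6589 BTU/h × 0.293071 → 1931.04 W
Total: 973.884 + 2684.52 + 2981 + 1931.04 = 8570.44 W
In kW: 8570.44 / 1000 = 8.57044 kW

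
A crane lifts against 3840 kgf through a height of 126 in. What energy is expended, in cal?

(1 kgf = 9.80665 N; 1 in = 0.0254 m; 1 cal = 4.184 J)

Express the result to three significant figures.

2.88×10⁴ cal

3840 kgf × 9.80665 = 37657.5 N
126 in × 0.0254 = 3.2004 m
W = F × d = 37657.5 N × 3.2004 m = 120519 J
120519 J ÷ (4.184 J/cal) = 28804.7 cal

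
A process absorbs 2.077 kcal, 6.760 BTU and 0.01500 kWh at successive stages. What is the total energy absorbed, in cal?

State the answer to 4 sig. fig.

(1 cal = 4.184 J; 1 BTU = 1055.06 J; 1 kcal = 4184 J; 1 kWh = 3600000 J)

1.669×10⁴ cal

2.077 kcal × 4184 = 8690.17 J
6.760 BTU × 1055.06 = 7132.21 J
0.01500 kWh × 3600000 = 54000 J
Sum: 8690.17 + 7132.21 + 54000 = 69822.4 J
In cal: 69822.4 / 4.184 = 16688 cal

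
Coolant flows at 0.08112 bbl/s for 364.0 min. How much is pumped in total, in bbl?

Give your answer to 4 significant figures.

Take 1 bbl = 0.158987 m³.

0.08112 bbl/s → 0.012897 m³/s
364.0 min → 21840 s
V = Q × t = 0.012897 × 21840 = 281.67 m³
In bbl: 281.67 / 0.158987 = 1771.65 bbl

1772 bbl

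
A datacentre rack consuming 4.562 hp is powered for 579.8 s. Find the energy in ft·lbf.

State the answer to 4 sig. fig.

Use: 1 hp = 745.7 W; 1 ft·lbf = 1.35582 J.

4.562 hp × 745.7 = 3401.88 W
E = P × t = 3401.88 W × 579.8 s = 1.97241×10⁶ J
1.97241×10⁶ J ÷ (1.35582 J/ft·lbf) = 1.45477×10⁶ ft·lbf

1.455×10⁶ ft·lbf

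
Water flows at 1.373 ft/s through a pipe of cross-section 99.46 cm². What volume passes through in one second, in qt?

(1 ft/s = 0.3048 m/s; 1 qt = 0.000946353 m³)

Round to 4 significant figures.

4.398 qt

1.373 ft/s × 0.3048 → 0.41849 m/s
99.46 cm² × 0.0001 → 0.009946 m²
V = v × A × t = 0.41849 m/s × 0.009946 m² × 1 s = 0.0041623 m³
0.0041623 m³ ÷ (0.000946353 m³/qt) = 4.39825 qt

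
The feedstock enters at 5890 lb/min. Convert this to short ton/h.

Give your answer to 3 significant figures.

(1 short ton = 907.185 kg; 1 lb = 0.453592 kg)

5890 lb/min × 0.453592 kg/lb ÷ 60 s/min = 44.5276 kg/s
44.5276 kg/s ÷ 907.185 kg/short ton × 3600 s/h = 176.7 short ton/h

177 short ton/h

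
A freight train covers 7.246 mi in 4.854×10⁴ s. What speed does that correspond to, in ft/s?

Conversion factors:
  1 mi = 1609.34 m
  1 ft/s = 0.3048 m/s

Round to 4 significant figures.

7.246 mi × 1609.34 = 11661.3 m
v = d / t = 11661.3 m / 48540 s = 0.240241 m/s
0.240241 m/s ÷ (0.3048 m/s/ft/s) = 0.788192 ft/s

0.7882 ft/s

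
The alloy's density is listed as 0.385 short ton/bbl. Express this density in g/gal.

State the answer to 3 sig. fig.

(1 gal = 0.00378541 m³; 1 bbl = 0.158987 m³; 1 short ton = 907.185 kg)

0.385 short ton/bbl × 907.185 kg/short ton ÷ 0.158987 m³/bbl = 2196.82 kg/m³
2196.82 kg/m³ ÷ 0.001 kg/g × 0.00378541 m³/gal = 8315.86 g/gal

8320 g/gal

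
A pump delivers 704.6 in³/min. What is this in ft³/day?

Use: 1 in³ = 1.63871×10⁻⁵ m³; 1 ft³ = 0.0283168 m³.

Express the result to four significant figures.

704.6 in³/min × 1.63871×10⁻⁵ m³/in³ ÷ 60 s/min = 1.92439×10⁻⁴ m³/s
1.92439×10⁻⁴ m³/s ÷ 0.0283168 m³/ft³ × 86400 s/day = 587.168 ft³/day

587.2 ft³/day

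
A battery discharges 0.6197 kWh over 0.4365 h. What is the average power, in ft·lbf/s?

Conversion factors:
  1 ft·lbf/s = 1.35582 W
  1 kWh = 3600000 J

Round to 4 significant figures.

0.6197 kWh × 3600000 = 2.23092×10⁶ J
0.4365 h × 3600 = 1571.4 s
P = E / t = 2.23092×10⁶ J / 1571.4 s = 1419.7 W
1419.7 W ÷ (1.35582 W/ft·lbf/s) = 1047.12 ft·lbf/s

1047 ft·lbf/s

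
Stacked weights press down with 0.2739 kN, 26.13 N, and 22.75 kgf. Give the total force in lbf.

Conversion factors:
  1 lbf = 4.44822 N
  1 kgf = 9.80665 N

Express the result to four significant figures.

117.6 lbf

0.2739 kN × 1000 → 273.9 N
26.13 N (already N)
22.75 kgf × 9.80665 → 223.101 N
Sum: 273.9 + 26.13 + 223.101 = 523.131 N
In lbf: 523.131 / 4.44822 = 117.605 lbf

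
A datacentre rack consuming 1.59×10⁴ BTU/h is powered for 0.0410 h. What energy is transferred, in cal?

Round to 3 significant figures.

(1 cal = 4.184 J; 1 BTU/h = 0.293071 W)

1.64×10⁵ cal

1.59×10⁴ BTU/h × 0.293071 = 4659.83 W
0.0410 h × 3600 = 147.6 s
E = P × t = 4659.83 W × 147.6 s = 687791 J
687791 J ÷ (4.184 J/cal) = 164386 cal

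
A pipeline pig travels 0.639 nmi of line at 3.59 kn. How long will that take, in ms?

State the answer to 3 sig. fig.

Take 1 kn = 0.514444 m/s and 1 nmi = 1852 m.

0.639 nmi × 1852 → 1183.43 m
3.59 kn × 0.514444 → 1.84685 m/s
t = d / v = 1183.43 m / 1.84685 m/s = 640.783 s
640.783 s ÷ (0.001 s/ms) = 640783 ms

6.41×10⁵ ms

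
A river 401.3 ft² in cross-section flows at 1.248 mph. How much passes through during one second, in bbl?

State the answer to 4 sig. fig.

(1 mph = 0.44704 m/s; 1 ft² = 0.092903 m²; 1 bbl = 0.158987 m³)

1.248 mph × 0.44704 = 0.557906 m/s
401.3 ft² × 0.092903 = 37.282 m²
V = v × A × t = 0.557906 m/s × 37.282 m² × 1 s = 20.7999 m³
20.7999 m³ ÷ (0.158987 m³/bbl) = 130.828 bbl

130.8 bbl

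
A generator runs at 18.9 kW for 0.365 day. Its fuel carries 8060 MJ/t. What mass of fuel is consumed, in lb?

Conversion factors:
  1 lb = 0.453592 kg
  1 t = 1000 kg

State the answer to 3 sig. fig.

163 lb

18.9 kW → 18900 W
0.365 day → 31536 s
E = P × t = 18900 × 31536 = 5.9603×10⁸ J
8060 MJ/t → 8.06×10⁶ J/kg
m = E / e_s = 5.9603×10⁸ / 8.06×10⁶ = 73.9491 kg
In lb: 73.9491 / 0.453592 = 163.03 lb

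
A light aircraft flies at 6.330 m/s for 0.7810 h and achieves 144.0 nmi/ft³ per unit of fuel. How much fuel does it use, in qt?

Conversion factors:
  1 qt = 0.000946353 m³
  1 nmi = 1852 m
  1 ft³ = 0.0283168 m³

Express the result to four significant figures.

1.997 qt

0.7810 h → 2811.6 s
d = v × t = 6.33 × 2811.6 = 17797.4 m
144.0 nmi/ft³ → 9.41801×10⁶ m/m³
V = d / (distance per unit fuel) = 17797.4 / 9.41801×10⁶ = 0.00188972 m³
In qt: 0.00188972 / 0.000946353 = 1.99684 qt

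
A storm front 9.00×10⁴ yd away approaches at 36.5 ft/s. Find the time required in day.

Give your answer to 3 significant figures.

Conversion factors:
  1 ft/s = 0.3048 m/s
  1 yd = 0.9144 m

9.00×10⁴ yd × 0.9144 → 82296 m
36.5 ft/s × 0.3048 → 11.1252 m/s
t = d / v = 82296 m / 11.1252 m/s = 7397.26 s
7397.26 s ÷ (86400 s/day) = 0.0856164 day

0.0856 day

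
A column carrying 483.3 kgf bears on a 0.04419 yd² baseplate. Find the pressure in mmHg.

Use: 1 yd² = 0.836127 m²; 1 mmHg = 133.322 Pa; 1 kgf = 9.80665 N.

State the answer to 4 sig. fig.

962.1 mmHg

483.3 kgf × 9.80665 = 4739.55 N
0.04419 yd² × 0.836127 = 0.0369485 m²
P = F / A = 4739.55 N / 0.0369485 m² = 128274 Pa
128274 Pa ÷ (133.322 Pa/mmHg) = 962.137 mmHg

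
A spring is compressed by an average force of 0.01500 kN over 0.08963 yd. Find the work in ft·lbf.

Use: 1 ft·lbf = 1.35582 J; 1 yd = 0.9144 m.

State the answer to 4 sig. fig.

0.01500 kN × 1000 → 15 N
0.08963 yd × 0.9144 → 0.0819577 m
W = F × d = 15 N × 0.0819577 m = 1.22937 J
1.22937 J ÷ (1.35582 J/ft·lbf) = 0.906735 ft·lbf

0.9067 ft·lbf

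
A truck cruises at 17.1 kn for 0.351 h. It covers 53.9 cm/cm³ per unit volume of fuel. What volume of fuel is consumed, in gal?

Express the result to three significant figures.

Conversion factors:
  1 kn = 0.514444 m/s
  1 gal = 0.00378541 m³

17.1 kn → 8.79699 m/s
0.351 h → 1263.6 s
d = v × t = 8.79699 × 1263.6 = 11115.9 m
53.9 cm/cm³ → 539000 m/m³
V = d / (distance per unit fuel) = 11115.9 / 539000 = 0.0206232 m³
In gal: 0.0206232 / 0.00378541 = 5.44808 gal

5.45 gal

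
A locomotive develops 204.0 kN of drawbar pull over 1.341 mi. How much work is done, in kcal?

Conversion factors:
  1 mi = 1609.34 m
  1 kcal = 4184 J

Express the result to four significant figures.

204.0 kN × 1000 = 204000 N
1.341 mi × 1609.34 = 2158.12 m
W = F × d = 204000 N × 2158.12 m = 4.40256×10⁸ J
4.40256×10⁸ J ÷ (4184 J/kcal) = 105224 kcal

1.052×10⁵ kcal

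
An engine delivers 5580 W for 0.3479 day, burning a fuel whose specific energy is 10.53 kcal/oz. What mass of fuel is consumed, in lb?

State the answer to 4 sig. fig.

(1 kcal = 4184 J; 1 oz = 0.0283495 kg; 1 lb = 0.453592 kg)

0.3479 day → 30058.6 s
E = P × t = 5580 × 30058.6 = 1.67727×10⁸ J
10.53 kcal/oz → 1.55408×10⁶ J/kg
m = E / e_s = 1.67727×10⁸ / 1.55408×10⁶ = 107.927 kg
In lb: 107.927 / 0.453592 = 237.938 lb

237.9 lb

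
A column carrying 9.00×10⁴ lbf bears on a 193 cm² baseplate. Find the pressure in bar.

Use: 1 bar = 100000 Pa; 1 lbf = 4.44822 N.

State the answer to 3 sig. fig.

207 bar

9.00×10⁴ lbf × 4.44822 → 400340 N
193 cm² × 0.0001 → 0.0193 m²
P = F / A = 400340 N / 0.0193 m² = 2.0743×10⁷ Pa
2.0743×10⁷ Pa ÷ (100000 Pa/bar) = 207.43 bar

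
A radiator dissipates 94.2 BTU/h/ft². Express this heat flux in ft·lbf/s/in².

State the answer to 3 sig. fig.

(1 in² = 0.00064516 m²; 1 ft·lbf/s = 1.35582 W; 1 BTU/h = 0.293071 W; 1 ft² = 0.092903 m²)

0.141 ft·lbf/s/in²

94.2 BTU/h/ft² × 0.293071 W/BTU/h ÷ 0.092903 m²/ft² = 297.163 W/m²
297.163 W/m² ÷ 1.35582 W/ft·lbf/s × 0.00064516 m²/in² = 0.141403 ft·lbf/s/in²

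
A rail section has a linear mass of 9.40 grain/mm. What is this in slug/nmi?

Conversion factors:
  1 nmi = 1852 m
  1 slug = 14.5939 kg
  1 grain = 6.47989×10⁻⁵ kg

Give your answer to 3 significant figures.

9.40 grain/mm × 6.47989×10⁻⁵ kg/grain ÷ 0.001 m/mm = 0.60911 kg/m
0.60911 kg/m ÷ 14.5939 kg/slug × 1852 m/nmi = 77.2975 slug/nmi

77.3 slug/nmi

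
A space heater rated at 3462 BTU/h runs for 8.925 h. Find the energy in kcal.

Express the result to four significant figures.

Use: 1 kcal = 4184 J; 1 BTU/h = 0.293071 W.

7791 kcal

3462 BTU/h × 0.293071 → 1014.61 W
8.925 h × 3600 → 32130 s
E = P × t = 1014.61 W × 32130 s = 3.25994×10⁷ J
3.25994×10⁷ J ÷ (4184 J/kcal) = 7791.44 kcal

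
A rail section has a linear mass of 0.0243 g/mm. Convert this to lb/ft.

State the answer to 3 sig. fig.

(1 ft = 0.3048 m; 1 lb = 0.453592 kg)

0.0163 lb/ft

0.0243 g/mm × 0.001 kg/g ÷ 0.001 m/mm = 0.0243 kg/m
0.0243 kg/m ÷ 0.453592 kg/lb × 0.3048 m/ft = 0.0163289 lb/ft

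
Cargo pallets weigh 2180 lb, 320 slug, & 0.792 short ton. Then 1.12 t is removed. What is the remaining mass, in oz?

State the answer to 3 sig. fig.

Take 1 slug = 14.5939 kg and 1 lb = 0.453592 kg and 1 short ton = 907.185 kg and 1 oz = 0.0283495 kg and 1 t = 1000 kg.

1.85×10⁵ oz

2180 lb × 0.453592 = 988.831 kg
320 slug × 14.5939 = 4670.05 kg
0.792 short ton × 907.185 = 718.491 kg
1.12 t × 1000 = 1120 kg
Net: 988.831 + 4670.05 + 718.491 − 1120 = 5257.37 kg
In oz: 5257.37 / 0.0283495 = 185448 oz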